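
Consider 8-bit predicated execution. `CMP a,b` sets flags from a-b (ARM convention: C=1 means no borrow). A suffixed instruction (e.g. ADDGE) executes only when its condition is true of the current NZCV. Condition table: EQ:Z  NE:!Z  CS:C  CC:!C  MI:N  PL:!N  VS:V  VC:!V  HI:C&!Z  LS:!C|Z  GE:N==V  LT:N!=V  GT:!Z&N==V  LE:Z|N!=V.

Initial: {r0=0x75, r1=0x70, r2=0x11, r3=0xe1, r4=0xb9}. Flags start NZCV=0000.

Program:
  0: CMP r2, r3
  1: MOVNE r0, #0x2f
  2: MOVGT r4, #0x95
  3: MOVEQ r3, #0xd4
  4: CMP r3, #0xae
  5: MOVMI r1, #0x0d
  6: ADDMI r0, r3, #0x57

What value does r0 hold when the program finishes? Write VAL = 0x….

VAL = 0x2f

[0] flags=0000 → (cmp)
[1] flags=0000 NE?T → r0=0x2f
[2] flags=0000 GT?T → r4=0x95
[3] flags=0000 EQ?F → skip
[4] flags=0010 → (cmp)
[5] flags=0010 MI?F → skip
[6] flags=0010 MI?F → skip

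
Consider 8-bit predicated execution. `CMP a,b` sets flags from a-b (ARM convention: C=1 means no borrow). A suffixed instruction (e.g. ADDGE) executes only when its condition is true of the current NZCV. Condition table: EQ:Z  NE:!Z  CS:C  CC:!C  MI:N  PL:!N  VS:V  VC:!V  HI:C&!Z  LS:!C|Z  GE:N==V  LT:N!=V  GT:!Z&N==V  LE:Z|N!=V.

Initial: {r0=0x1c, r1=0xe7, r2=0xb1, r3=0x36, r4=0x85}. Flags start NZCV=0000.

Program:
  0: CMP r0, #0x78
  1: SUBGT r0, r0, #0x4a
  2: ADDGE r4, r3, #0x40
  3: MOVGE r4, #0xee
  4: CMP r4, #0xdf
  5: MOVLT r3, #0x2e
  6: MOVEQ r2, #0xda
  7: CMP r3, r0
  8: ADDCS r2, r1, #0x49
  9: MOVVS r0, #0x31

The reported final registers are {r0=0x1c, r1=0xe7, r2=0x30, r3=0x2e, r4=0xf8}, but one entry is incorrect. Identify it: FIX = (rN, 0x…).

[0] flags=1000 → (cmp)
[1] flags=1000 GT?F → skip
[2] flags=1000 GE?F → skip
[3] flags=1000 GE?F → skip
[4] flags=1000 → (cmp)
[5] flags=1000 LT?T → r3=0x2e
[6] flags=1000 EQ?F → skip
[7] flags=0010 → (cmp)
[8] flags=0010 CS?T → r2=0x30
[9] flags=0010 VS?F → skip

FIX = (r4, 0x85)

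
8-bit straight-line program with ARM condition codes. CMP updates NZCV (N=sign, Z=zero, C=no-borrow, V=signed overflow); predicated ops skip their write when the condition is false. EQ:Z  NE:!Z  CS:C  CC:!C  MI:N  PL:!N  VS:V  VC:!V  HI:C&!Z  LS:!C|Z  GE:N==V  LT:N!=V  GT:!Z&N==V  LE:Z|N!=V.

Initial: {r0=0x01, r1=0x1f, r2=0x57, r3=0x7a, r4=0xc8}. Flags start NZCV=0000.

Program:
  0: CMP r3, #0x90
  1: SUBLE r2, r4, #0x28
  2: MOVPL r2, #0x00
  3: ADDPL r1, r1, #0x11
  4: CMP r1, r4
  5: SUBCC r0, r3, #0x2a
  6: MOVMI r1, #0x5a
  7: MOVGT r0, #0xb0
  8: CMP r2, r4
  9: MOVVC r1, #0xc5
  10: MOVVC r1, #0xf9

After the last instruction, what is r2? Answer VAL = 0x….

VAL = 0x57

[0] flags=1001 → (cmp)
[1] flags=1001 LE?F → skip
[2] flags=1001 PL?F → skip
[3] flags=1001 PL?F → skip
[4] flags=0000 → (cmp)
[5] flags=0000 CC?T → r0=0x50
[6] flags=0000 MI?F → skip
[7] flags=0000 GT?T → r0=0xb0
[8] flags=1001 → (cmp)
[9] flags=1001 VC?F → skip
[10] flags=1001 VC?F → skip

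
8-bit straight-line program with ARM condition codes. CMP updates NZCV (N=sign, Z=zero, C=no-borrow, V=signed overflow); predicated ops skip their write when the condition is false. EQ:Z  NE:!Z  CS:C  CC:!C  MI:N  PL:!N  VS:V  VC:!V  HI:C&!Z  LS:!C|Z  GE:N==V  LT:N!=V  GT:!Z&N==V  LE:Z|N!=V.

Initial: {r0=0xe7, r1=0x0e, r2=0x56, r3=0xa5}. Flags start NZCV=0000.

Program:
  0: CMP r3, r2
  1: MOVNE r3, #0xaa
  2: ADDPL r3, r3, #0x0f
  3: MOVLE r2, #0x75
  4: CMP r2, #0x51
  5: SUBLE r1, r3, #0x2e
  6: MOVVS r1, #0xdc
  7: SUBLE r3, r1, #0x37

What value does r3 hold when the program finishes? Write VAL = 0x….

VAL = 0xb9

[0] flags=0011 → (cmp)
[1] flags=0011 NE?T → r3=0xaa
[2] flags=0011 PL?T → r3=0xb9
[3] flags=0011 LE?T → r2=0x75
[4] flags=0010 → (cmp)
[5] flags=0010 LE?F → skip
[6] flags=0010 VS?F → skip
[7] flags=0010 LE?F → skip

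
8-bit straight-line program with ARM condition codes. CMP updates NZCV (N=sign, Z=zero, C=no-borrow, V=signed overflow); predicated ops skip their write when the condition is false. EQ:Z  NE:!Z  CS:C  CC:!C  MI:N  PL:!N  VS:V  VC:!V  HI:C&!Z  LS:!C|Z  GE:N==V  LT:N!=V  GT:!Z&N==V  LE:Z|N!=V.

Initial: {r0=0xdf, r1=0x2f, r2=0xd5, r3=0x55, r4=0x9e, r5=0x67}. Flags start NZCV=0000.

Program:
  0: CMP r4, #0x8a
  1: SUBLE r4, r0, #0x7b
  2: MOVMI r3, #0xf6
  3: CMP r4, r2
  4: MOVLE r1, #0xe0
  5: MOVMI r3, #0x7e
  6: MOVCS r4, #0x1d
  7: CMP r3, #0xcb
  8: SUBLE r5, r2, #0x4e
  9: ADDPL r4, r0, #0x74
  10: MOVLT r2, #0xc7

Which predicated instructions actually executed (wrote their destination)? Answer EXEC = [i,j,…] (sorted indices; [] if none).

EXEC = [4,5]

0: ✓ CMP  NZCV=0010
1: · SUBLE
2: · MOVMI
3: ✓ CMP  NZCV=1000
4: ✓ MOVLE  r1←0xe0
5: ✓ MOVMI  r3←0x7e
6: · MOVCS
7: ✓ CMP  NZCV=1001
8: · SUBLE
9: · ADDPL
10: · MOVLT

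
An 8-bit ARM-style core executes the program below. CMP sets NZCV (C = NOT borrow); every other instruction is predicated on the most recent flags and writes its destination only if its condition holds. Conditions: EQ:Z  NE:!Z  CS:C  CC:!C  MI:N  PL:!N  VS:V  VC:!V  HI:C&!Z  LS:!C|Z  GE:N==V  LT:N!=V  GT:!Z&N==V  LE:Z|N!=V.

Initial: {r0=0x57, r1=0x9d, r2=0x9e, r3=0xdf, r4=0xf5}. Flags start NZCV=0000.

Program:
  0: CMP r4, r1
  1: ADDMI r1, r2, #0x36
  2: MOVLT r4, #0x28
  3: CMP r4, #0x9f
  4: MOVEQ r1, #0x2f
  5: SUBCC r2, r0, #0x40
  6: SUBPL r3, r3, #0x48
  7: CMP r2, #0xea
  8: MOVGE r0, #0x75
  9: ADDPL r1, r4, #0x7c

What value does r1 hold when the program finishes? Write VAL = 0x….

0: ✓ CMP  NZCV=0010
1: · ADDMI
2: · MOVLT
3: ✓ CMP  NZCV=0010
4: · MOVEQ
5: · SUBCC
6: ✓ SUBPL  r3←0x97
7: ✓ CMP  NZCV=1000
8: · MOVGE
9: · ADDPL

VAL = 0x9d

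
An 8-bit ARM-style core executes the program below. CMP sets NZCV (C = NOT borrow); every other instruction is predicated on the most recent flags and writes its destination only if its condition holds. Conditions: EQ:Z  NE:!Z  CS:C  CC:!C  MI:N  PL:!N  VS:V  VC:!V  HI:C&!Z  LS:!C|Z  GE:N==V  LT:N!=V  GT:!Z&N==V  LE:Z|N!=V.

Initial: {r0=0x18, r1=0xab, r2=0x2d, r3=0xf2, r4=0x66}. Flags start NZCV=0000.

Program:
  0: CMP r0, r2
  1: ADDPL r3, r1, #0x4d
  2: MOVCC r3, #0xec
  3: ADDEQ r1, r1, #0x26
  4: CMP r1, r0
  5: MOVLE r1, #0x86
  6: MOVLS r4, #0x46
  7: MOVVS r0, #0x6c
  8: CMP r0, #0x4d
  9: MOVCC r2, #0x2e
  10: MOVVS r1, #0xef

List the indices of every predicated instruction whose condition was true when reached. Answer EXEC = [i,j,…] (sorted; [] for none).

EXEC = [2,5,9]

0: ✓ CMP  NZCV=1000
1: · ADDPL
2: ✓ MOVCC  r3←0xec
3: · ADDEQ
4: ✓ CMP  NZCV=1010
5: ✓ MOVLE  r1←0x86
6: · MOVLS
7: · MOVVS
8: ✓ CMP  NZCV=1000
9: ✓ MOVCC  r2←0x2e
10: · MOVVS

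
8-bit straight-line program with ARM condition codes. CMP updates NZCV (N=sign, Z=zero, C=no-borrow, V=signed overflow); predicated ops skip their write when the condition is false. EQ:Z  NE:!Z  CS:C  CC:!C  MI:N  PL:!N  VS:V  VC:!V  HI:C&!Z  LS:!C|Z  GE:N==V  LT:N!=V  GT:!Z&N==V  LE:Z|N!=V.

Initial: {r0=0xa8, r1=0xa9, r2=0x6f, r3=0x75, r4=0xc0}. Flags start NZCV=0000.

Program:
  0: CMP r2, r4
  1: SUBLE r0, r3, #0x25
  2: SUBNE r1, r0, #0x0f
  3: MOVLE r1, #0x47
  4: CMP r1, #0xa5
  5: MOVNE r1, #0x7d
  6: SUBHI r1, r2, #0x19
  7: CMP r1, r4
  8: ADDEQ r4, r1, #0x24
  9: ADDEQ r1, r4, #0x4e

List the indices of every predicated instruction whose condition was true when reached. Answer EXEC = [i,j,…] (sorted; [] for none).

0: ✓ CMP  NZCV=1001
1: · SUBLE
2: ✓ SUBNE  r1←0x99
3: · MOVLE
4: ✓ CMP  NZCV=1000
5: ✓ MOVNE  r1←0x7d
6: · SUBHI
7: ✓ CMP  NZCV=1001
8: · ADDEQ
9: · ADDEQ

EXEC = [2,5]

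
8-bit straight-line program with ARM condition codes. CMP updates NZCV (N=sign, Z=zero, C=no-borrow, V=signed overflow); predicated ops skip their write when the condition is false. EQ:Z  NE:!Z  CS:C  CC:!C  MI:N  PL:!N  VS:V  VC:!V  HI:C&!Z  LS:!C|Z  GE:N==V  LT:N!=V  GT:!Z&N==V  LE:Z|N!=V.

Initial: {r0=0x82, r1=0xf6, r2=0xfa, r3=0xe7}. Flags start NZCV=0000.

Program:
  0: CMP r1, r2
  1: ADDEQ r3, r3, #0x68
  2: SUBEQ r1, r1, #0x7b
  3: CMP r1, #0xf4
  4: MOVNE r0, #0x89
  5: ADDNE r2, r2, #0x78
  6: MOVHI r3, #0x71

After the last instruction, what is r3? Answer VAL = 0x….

VAL = 0x71

[0] flags=1000 → (cmp)
[1] flags=1000 EQ?F → skip
[2] flags=1000 EQ?F → skip
[3] flags=0010 → (cmp)
[4] flags=0010 NE?T → r0=0x89
[5] flags=0010 NE?T → r2=0x72
[6] flags=0010 HI?T → r3=0x71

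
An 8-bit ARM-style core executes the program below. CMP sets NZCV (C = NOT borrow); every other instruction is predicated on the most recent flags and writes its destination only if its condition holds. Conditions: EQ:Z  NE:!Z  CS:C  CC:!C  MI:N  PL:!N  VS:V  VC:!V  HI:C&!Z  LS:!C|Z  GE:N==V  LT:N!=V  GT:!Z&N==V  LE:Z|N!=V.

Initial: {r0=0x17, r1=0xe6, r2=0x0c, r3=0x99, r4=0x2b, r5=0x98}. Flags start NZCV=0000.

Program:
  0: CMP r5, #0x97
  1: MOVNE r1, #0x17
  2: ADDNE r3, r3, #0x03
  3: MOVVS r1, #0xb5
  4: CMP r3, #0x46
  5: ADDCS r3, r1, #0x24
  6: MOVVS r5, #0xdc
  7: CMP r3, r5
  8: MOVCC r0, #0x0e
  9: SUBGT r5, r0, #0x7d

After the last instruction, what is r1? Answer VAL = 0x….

0: ✓ CMP  NZCV=0010
1: ✓ MOVNE  r1←0x17
2: ✓ ADDNE  r3←0x9c
3: · MOVVS
4: ✓ CMP  NZCV=0011
5: ✓ ADDCS  r3←0x3b
6: ✓ MOVVS  r5←0xdc
7: ✓ CMP  NZCV=0000
8: ✓ MOVCC  r0←0x0e
9: ✓ SUBGT  r5←0x91

VAL = 0x17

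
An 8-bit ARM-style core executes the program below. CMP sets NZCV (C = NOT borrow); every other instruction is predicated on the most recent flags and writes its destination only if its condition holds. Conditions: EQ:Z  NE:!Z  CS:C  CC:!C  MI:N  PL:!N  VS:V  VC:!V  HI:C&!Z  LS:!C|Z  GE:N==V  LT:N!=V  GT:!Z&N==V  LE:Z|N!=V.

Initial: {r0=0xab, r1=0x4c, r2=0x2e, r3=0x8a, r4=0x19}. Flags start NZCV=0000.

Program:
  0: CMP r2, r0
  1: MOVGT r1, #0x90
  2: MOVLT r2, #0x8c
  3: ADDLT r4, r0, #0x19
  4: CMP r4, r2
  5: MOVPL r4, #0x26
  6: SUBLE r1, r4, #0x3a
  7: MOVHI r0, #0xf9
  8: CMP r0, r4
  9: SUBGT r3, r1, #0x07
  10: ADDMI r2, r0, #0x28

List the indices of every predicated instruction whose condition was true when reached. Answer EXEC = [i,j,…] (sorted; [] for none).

0: ✓ CMP  NZCV=1001
1: ✓ MOVGT  r1←0x90
2: · MOVLT
3: · ADDLT
4: ✓ CMP  NZCV=1000
5: · MOVPL
6: ✓ SUBLE  r1←0xdf
7: · MOVHI
8: ✓ CMP  NZCV=1010
9: · SUBGT
10: ✓ ADDMI  r2←0xd3

EXEC = [1,6,10]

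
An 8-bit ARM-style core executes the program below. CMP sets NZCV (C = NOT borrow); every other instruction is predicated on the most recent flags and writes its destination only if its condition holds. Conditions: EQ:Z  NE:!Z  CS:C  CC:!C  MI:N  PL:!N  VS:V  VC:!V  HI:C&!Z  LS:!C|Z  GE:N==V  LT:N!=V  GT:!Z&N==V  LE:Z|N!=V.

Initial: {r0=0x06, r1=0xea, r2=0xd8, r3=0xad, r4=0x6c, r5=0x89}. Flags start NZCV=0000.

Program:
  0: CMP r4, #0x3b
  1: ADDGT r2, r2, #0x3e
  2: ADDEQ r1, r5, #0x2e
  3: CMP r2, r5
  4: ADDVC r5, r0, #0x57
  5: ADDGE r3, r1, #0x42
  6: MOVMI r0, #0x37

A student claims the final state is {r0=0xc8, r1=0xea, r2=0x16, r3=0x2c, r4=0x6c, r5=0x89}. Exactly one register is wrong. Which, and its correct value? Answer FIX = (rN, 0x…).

0: ✓ CMP  NZCV=0010
1: ✓ ADDGT  r2←0x16
2: · ADDEQ
3: ✓ CMP  NZCV=1001
4: · ADDVC
5: ✓ ADDGE  r3←0x2c
6: ✓ MOVMI  r0←0x37

FIX = (r0, 0x37)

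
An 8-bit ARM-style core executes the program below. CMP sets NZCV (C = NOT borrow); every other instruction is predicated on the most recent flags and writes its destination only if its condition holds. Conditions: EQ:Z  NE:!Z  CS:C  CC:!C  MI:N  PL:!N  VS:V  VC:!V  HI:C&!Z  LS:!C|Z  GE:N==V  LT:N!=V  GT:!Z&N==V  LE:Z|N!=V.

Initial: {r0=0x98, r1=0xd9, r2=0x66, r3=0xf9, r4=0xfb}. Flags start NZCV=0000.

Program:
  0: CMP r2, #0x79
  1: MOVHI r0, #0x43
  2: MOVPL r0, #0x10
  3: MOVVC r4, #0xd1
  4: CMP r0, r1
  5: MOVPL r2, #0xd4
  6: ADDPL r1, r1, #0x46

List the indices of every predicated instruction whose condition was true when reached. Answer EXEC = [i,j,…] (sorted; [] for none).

EXEC = [3]

[0] flags=1000 → (cmp)
[1] flags=1000 HI?F → skip
[2] flags=1000 PL?F → skip
[3] flags=1000 VC?T → r4=0xd1
[4] flags=1000 → (cmp)
[5] flags=1000 PL?F → skip
[6] flags=1000 PL?F → skip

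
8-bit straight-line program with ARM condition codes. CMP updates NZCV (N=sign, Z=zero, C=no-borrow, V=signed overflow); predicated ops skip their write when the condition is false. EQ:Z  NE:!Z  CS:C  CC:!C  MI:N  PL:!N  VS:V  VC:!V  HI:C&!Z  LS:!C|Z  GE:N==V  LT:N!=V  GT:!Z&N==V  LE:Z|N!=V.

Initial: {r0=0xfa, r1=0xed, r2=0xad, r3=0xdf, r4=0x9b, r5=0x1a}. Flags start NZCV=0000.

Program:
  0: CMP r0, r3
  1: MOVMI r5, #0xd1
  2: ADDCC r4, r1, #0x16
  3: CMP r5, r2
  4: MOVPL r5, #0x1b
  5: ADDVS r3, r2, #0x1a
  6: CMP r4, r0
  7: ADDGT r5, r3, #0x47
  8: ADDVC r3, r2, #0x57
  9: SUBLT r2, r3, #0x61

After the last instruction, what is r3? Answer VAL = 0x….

VAL = 0x04

0: ✓ CMP  NZCV=0010
1: · MOVMI
2: · ADDCC
3: ✓ CMP  NZCV=0000
4: ✓ MOVPL  r5←0x1b
5: · ADDVS
6: ✓ CMP  NZCV=1000
7: · ADDGT
8: ✓ ADDVC  r3←0x04
9: ✓ SUBLT  r2←0xa3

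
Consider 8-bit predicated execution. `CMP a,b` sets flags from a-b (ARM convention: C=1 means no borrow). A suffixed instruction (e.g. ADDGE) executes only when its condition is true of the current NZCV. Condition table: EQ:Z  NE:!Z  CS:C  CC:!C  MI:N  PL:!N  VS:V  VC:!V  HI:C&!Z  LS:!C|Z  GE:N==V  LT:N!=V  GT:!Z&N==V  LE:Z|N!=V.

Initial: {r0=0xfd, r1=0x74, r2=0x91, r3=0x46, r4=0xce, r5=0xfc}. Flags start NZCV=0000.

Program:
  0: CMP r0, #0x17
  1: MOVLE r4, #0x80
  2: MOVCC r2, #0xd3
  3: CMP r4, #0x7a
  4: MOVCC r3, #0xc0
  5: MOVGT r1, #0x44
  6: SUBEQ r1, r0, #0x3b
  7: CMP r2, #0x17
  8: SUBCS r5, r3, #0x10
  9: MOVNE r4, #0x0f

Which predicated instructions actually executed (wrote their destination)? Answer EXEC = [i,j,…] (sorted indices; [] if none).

[0] flags=1010 → (cmp)
[1] flags=1010 LE?T → r4=0x80
[2] flags=1010 CC?F → skip
[3] flags=0011 → (cmp)
[4] flags=0011 CC?F → skip
[5] flags=0011 GT?F → skip
[6] flags=0011 EQ?F → skip
[7] flags=0011 → (cmp)
[8] flags=0011 CS?T → r5=0x36
[9] flags=0011 NE?T → r4=0x0f

EXEC = [1,8,9]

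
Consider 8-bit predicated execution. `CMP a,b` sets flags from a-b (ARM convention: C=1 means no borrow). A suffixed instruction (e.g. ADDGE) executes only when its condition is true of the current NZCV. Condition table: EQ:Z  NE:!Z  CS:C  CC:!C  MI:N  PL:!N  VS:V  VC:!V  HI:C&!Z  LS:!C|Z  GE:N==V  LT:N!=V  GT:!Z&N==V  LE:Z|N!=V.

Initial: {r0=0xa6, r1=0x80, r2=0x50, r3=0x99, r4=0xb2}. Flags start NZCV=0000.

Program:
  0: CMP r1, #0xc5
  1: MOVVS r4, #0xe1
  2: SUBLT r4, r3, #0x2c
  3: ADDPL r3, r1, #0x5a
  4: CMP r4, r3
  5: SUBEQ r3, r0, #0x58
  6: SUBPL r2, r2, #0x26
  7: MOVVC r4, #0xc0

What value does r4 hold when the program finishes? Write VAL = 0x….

VAL = 0x6d

[0] flags=1000 → (cmp)
[1] flags=1000 VS?F → skip
[2] flags=1000 LT?T → r4=0x6d
[3] flags=1000 PL?F → skip
[4] flags=1001 → (cmp)
[5] flags=1001 EQ?F → skip
[6] flags=1001 PL?F → skip
[7] flags=1001 VC?F → skip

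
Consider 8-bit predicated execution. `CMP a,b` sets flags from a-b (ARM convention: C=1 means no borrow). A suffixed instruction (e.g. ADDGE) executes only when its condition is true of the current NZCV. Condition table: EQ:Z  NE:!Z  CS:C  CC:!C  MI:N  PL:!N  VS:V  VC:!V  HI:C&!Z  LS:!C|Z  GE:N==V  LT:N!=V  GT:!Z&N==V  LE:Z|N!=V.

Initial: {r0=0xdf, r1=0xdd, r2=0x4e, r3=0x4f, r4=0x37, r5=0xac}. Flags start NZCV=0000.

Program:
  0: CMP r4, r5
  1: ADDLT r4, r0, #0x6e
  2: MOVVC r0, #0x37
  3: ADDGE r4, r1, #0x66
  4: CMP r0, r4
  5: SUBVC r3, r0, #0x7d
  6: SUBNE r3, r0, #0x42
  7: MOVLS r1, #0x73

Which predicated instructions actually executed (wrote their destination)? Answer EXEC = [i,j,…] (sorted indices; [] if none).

EXEC = [3,5,6]

0: ✓ CMP  NZCV=1001
1: · ADDLT
2: · MOVVC
3: ✓ ADDGE  r4←0x43
4: ✓ CMP  NZCV=1010
5: ✓ SUBVC  r3←0x62
6: ✓ SUBNE  r3←0x9d
7: · MOVLS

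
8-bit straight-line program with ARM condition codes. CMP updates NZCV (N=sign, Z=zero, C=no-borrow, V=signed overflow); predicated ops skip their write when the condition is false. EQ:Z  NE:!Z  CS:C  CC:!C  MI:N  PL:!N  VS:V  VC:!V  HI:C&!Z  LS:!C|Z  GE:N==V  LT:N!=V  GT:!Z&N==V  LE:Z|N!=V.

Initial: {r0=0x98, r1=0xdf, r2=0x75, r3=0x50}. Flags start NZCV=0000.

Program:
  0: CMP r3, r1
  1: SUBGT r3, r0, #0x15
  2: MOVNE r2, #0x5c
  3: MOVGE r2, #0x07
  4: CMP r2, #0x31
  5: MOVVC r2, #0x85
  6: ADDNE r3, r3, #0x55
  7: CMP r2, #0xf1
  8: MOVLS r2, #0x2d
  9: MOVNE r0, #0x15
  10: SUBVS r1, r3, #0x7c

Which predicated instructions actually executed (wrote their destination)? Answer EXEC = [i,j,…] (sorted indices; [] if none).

EXEC = [1,2,3,5,6,8,9]

0: ✓ CMP  NZCV=0000
1: ✓ SUBGT  r3←0x83
2: ✓ MOVNE  r2←0x5c
3: ✓ MOVGE  r2←0x07
4: ✓ CMP  NZCV=1000
5: ✓ MOVVC  r2←0x85
6: ✓ ADDNE  r3←0xd8
7: ✓ CMP  NZCV=1000
8: ✓ MOVLS  r2←0x2d
9: ✓ MOVNE  r0←0x15
10: · SUBVS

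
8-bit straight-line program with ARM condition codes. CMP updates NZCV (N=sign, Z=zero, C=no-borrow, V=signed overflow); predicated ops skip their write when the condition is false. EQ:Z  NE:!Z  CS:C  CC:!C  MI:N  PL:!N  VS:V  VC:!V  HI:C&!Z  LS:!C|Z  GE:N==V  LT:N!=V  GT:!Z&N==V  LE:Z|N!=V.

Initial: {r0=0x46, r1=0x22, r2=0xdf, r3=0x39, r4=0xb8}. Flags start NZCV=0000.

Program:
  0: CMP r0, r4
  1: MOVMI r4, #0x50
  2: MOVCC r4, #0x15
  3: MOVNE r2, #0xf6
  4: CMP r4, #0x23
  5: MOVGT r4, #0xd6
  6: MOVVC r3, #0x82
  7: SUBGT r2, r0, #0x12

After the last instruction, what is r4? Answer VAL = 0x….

[0] flags=1001 → (cmp)
[1] flags=1001 MI?T → r4=0x50
[2] flags=1001 CC?T → r4=0x15
[3] flags=1001 NE?T → r2=0xf6
[4] flags=1000 → (cmp)
[5] flags=1000 GT?F → skip
[6] flags=1000 VC?T → r3=0x82
[7] flags=1000 GT?F → skip

VAL = 0x15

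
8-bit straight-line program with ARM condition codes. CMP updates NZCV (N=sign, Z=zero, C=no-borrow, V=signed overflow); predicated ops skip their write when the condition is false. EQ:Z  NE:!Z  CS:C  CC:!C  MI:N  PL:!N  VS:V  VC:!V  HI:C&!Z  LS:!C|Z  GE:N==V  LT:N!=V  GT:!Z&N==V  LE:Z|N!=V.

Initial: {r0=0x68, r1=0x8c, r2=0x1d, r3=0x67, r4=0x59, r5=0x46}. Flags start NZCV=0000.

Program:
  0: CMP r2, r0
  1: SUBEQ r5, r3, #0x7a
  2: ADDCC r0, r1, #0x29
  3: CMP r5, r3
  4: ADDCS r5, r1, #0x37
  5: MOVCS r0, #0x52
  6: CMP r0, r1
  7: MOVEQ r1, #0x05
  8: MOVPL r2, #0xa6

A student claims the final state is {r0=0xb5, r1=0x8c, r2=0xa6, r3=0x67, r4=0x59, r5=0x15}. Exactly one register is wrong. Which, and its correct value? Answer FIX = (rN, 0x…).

FIX = (r5, 0x46)

[0] flags=1000 → (cmp)
[1] flags=1000 EQ?F → skip
[2] flags=1000 CC?T → r0=0xb5
[3] flags=1000 → (cmp)
[4] flags=1000 CS?F → skip
[5] flags=1000 CS?F → skip
[6] flags=0010 → (cmp)
[7] flags=0010 EQ?F → skip
[8] flags=0010 PL?T → r2=0xa6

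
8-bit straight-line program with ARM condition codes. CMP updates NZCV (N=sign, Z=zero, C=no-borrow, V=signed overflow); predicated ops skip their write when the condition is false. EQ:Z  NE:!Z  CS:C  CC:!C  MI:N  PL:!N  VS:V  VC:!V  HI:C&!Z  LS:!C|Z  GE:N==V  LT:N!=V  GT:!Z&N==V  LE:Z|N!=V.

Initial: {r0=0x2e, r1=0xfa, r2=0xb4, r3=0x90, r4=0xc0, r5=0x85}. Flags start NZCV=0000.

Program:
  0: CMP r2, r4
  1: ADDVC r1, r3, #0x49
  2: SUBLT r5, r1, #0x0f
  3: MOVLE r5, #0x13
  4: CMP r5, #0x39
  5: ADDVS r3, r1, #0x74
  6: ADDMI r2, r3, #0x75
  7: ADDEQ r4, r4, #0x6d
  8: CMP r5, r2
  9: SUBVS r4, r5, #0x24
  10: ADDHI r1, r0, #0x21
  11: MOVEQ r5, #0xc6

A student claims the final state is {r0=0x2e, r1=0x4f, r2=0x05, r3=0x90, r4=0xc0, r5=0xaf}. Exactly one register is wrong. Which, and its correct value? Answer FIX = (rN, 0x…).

[0] flags=1000 → (cmp)
[1] flags=1000 VC?T → r1=0xd9
[2] flags=1000 LT?T → r5=0xca
[3] flags=1000 LE?T → r5=0x13
[4] flags=1000 → (cmp)
[5] flags=1000 VS?F → skip
[6] flags=1000 MI?T → r2=0x05
[7] flags=1000 EQ?F → skip
[8] flags=0010 → (cmp)
[9] flags=0010 VS?F → skip
[10] flags=0010 HI?T → r1=0x4f
[11] flags=0010 EQ?F → skip

FIX = (r5, 0x13)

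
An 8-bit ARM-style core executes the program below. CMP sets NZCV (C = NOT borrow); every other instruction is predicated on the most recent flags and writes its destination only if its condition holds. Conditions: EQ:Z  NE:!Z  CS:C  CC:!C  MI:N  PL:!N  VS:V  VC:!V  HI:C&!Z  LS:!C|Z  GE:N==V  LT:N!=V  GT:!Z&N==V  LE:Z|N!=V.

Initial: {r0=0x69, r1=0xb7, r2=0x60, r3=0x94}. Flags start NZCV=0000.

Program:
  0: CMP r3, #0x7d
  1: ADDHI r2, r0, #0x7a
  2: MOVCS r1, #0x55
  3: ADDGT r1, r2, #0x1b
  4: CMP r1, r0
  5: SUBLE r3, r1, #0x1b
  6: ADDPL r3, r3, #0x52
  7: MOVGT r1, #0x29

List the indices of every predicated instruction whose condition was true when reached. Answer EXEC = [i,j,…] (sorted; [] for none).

EXEC = [1,2,5]

0: ✓ CMP  NZCV=0011
1: ✓ ADDHI  r2←0xe3
2: ✓ MOVCS  r1←0x55
3: · ADDGT
4: ✓ CMP  NZCV=1000
5: ✓ SUBLE  r3←0x3a
6: · ADDPL
7: · MOVGT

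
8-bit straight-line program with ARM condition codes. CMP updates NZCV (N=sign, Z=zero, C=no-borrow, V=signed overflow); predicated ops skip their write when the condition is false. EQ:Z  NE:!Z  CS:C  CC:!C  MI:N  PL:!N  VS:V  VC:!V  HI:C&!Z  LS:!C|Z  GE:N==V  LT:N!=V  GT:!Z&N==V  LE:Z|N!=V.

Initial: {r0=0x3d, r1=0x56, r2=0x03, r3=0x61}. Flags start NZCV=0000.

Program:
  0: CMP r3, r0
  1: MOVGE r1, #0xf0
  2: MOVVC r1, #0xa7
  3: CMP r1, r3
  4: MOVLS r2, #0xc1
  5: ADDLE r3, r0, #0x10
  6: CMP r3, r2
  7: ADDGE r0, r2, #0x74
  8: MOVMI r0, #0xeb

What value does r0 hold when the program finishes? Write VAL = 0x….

VAL = 0x77

[0] flags=0010 → (cmp)
[1] flags=0010 GE?T → r1=0xf0
[2] flags=0010 VC?T → r1=0xa7
[3] flags=0011 → (cmp)
[4] flags=0011 LS?F → skip
[5] flags=0011 LE?T → r3=0x4d
[6] flags=0010 → (cmp)
[7] flags=0010 GE?T → r0=0x77
[8] flags=0010 MI?F → skip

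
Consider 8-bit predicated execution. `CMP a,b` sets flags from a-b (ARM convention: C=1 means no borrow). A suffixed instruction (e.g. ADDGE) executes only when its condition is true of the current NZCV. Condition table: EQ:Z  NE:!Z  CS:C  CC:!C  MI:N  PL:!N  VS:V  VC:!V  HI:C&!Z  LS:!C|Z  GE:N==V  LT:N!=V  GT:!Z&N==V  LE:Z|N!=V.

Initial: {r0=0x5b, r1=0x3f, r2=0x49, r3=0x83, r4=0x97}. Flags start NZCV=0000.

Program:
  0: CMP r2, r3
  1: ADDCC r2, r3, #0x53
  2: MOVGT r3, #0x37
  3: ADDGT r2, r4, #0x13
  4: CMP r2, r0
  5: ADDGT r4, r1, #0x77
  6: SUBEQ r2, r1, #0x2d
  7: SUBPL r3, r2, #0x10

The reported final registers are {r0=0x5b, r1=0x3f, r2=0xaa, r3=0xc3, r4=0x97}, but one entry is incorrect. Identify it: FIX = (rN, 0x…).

FIX = (r3, 0x9a)

0: ✓ CMP  NZCV=1001
1: ✓ ADDCC  r2←0xd6
2: ✓ MOVGT  r3←0x37
3: ✓ ADDGT  r2←0xaa
4: ✓ CMP  NZCV=0011
5: · ADDGT
6: · SUBEQ
7: ✓ SUBPL  r3←0x9a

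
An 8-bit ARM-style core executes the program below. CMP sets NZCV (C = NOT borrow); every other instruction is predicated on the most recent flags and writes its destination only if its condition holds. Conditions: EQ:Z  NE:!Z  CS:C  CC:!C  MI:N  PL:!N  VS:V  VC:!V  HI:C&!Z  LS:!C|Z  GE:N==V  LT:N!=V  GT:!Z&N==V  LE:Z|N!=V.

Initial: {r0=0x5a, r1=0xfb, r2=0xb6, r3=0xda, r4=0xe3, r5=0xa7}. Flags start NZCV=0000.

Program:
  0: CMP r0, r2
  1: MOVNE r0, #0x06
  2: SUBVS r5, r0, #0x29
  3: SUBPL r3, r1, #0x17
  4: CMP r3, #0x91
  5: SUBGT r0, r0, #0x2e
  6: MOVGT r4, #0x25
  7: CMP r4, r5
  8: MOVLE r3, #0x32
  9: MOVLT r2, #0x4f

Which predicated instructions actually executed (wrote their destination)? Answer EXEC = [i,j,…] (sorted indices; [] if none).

[0] flags=1001 → (cmp)
[1] flags=1001 NE?T → r0=0x06
[2] flags=1001 VS?T → r5=0xdd
[3] flags=1001 PL?F → skip
[4] flags=0010 → (cmp)
[5] flags=0010 GT?T → r0=0xd8
[6] flags=0010 GT?T → r4=0x25
[7] flags=0000 → (cmp)
[8] flags=0000 LE?F → skip
[9] flags=0000 LT?F → skip

EXEC = [1,2,5,6]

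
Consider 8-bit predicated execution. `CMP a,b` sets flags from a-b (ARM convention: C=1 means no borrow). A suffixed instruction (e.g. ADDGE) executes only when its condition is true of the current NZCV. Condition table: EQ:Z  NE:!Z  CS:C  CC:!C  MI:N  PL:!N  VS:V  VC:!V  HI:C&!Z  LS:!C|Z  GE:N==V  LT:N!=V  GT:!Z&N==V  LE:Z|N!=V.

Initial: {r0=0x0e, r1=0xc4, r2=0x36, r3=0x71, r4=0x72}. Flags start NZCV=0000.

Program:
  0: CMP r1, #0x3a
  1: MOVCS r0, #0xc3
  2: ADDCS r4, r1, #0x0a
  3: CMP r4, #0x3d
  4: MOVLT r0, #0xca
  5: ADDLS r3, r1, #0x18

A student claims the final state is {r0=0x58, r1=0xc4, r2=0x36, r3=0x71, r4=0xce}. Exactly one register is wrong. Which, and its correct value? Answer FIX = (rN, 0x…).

FIX = (r0, 0xca)

0: ✓ CMP  NZCV=1010
1: ✓ MOVCS  r0←0xc3
2: ✓ ADDCS  r4←0xce
3: ✓ CMP  NZCV=1010
4: ✓ MOVLT  r0←0xca
5: · ADDLS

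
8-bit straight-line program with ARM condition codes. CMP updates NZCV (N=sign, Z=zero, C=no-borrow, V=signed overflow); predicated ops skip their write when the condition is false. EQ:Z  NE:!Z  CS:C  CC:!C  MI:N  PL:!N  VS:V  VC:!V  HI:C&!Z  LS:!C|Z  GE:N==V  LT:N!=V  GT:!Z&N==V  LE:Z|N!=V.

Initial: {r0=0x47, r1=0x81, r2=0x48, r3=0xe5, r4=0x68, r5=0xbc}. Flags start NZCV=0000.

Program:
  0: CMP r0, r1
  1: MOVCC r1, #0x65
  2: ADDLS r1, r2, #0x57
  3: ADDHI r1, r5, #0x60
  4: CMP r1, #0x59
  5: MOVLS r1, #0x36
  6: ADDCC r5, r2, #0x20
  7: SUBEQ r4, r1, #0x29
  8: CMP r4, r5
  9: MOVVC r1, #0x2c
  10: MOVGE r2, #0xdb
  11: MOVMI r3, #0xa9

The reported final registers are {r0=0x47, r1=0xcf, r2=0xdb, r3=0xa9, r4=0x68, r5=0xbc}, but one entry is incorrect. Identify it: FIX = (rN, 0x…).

0: ✓ CMP  NZCV=1001
1: ✓ MOVCC  r1←0x65
2: ✓ ADDLS  r1←0x9f
3: · ADDHI
4: ✓ CMP  NZCV=0011
5: · MOVLS
6: · ADDCC
7: · SUBEQ
8: ✓ CMP  NZCV=1001
9: · MOVVC
10: ✓ MOVGE  r2←0xdb
11: ✓ MOVMI  r3←0xa9

FIX = (r1, 0x9f)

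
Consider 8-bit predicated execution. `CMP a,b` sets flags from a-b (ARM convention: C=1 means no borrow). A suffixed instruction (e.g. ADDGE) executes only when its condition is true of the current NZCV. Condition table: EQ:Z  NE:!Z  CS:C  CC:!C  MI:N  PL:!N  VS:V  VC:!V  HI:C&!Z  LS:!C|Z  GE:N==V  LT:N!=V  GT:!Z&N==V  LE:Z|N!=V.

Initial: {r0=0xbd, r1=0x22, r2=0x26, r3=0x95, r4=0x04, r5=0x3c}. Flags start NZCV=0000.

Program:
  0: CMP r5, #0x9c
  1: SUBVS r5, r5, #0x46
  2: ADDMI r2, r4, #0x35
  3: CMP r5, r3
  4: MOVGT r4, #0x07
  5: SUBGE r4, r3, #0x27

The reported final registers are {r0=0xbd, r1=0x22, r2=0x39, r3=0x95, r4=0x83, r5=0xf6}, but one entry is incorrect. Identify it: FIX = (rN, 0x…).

0: ✓ CMP  NZCV=1001
1: ✓ SUBVS  r5←0xf6
2: ✓ ADDMI  r2←0x39
3: ✓ CMP  NZCV=0010
4: ✓ MOVGT  r4←0x07
5: ✓ SUBGE  r4←0x6e

FIX = (r4, 0x6e)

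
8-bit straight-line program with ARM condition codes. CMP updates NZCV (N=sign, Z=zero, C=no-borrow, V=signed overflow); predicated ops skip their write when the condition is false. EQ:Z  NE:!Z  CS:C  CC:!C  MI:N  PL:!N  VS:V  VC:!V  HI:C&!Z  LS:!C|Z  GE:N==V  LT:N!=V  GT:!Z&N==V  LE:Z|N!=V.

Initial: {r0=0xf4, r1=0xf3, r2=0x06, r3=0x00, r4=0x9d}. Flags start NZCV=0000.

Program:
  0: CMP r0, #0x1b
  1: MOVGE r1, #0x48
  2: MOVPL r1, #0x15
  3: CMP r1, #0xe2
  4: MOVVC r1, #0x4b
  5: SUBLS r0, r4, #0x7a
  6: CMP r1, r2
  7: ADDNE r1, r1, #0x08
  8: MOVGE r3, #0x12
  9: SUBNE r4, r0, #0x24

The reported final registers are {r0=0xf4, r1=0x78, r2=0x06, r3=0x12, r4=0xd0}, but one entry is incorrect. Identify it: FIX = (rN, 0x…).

FIX = (r1, 0x53)

0: ✓ CMP  NZCV=1010
1: · MOVGE
2: · MOVPL
3: ✓ CMP  NZCV=0010
4: ✓ MOVVC  r1←0x4b
5: · SUBLS
6: ✓ CMP  NZCV=0010
7: ✓ ADDNE  r1←0x53
8: ✓ MOVGE  r3←0x12
9: ✓ SUBNE  r4←0xd0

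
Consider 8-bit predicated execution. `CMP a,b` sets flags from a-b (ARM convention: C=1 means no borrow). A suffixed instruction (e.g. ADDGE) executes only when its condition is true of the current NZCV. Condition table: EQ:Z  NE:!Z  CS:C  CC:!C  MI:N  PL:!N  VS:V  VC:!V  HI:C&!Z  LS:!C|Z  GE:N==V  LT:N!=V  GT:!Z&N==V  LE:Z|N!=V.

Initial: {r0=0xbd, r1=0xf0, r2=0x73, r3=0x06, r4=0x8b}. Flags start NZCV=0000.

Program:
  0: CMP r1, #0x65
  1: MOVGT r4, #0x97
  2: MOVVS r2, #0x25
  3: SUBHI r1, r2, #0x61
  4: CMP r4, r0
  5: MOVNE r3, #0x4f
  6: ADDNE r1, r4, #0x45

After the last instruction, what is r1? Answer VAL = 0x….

VAL = 0xd0

0: ✓ CMP  NZCV=1010
1: · MOVGT
2: · MOVVS
3: ✓ SUBHI  r1←0x12
4: ✓ CMP  NZCV=1000
5: ✓ MOVNE  r3←0x4f
6: ✓ ADDNE  r1←0xd0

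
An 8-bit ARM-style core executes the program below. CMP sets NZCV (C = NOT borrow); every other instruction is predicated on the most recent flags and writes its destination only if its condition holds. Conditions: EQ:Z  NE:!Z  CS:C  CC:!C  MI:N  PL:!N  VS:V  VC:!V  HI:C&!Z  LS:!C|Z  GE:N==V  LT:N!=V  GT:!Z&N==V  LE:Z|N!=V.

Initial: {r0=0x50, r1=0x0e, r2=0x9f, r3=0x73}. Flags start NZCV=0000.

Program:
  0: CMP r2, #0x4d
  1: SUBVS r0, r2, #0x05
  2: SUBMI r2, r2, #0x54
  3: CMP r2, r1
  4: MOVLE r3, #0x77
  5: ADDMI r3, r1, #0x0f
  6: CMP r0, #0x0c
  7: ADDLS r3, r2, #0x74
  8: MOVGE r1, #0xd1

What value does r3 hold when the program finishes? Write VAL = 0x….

VAL = 0x1d

[0] flags=0011 → (cmp)
[1] flags=0011 VS?T → r0=0x9a
[2] flags=0011 MI?F → skip
[3] flags=1010 → (cmp)
[4] flags=1010 LE?T → r3=0x77
[5] flags=1010 MI?T → r3=0x1d
[6] flags=1010 → (cmp)
[7] flags=1010 LS?F → skip
[8] flags=1010 GE?F → skip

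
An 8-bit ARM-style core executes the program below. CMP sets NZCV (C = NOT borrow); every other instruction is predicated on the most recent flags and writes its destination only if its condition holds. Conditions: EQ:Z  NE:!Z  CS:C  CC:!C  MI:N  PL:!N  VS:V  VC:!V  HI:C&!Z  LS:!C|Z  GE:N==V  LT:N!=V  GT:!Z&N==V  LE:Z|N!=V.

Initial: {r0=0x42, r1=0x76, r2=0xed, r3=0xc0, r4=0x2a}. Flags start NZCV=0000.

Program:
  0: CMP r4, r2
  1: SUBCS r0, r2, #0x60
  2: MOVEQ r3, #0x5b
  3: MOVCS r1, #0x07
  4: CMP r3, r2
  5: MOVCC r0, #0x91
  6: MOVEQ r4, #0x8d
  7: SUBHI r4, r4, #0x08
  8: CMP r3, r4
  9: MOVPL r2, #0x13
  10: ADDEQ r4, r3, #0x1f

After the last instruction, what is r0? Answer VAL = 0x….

0: ✓ CMP  NZCV=0000
1: · SUBCS
2: · MOVEQ
3: · MOVCS
4: ✓ CMP  NZCV=1000
5: ✓ MOVCC  r0←0x91
6: · MOVEQ
7: · SUBHI
8: ✓ CMP  NZCV=1010
9: · MOVPL
10: · ADDEQ

VAL = 0x91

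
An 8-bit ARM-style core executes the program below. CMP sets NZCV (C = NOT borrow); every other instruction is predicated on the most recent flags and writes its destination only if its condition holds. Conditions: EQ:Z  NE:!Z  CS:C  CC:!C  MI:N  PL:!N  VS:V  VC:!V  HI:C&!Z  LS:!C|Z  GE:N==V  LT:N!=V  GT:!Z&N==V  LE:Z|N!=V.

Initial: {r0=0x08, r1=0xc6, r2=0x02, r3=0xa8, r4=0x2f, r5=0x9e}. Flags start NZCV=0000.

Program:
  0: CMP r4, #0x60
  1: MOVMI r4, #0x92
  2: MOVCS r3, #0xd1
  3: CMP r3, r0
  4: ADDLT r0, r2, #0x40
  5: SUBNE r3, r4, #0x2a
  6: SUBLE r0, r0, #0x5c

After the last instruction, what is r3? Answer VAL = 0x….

VAL = 0x68

[0] flags=1000 → (cmp)
[1] flags=1000 MI?T → r4=0x92
[2] flags=1000 CS?F → skip
[3] flags=1010 → (cmp)
[4] flags=1010 LT?T → r0=0x42
[5] flags=1010 NE?T → r3=0x68
[6] flags=1010 LE?T → r0=0xe6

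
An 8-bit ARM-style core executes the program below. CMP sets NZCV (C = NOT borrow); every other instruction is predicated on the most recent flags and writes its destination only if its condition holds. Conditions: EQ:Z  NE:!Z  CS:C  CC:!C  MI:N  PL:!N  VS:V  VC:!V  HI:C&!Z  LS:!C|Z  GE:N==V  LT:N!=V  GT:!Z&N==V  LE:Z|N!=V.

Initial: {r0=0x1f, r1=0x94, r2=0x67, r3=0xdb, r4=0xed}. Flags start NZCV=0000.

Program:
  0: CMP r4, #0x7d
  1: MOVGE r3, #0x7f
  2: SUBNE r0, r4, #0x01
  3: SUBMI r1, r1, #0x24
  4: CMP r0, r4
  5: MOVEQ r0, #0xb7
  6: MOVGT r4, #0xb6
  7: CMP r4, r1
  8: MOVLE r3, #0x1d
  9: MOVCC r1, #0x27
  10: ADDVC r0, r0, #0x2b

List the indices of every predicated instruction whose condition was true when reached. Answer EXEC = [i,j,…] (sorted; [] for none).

EXEC = [2,10]

0: ✓ CMP  NZCV=0011
1: · MOVGE
2: ✓ SUBNE  r0←0xec
3: · SUBMI
4: ✓ CMP  NZCV=1000
5: · MOVEQ
6: · MOVGT
7: ✓ CMP  NZCV=0010
8: · MOVLE
9: · MOVCC
10: ✓ ADDVC  r0←0x17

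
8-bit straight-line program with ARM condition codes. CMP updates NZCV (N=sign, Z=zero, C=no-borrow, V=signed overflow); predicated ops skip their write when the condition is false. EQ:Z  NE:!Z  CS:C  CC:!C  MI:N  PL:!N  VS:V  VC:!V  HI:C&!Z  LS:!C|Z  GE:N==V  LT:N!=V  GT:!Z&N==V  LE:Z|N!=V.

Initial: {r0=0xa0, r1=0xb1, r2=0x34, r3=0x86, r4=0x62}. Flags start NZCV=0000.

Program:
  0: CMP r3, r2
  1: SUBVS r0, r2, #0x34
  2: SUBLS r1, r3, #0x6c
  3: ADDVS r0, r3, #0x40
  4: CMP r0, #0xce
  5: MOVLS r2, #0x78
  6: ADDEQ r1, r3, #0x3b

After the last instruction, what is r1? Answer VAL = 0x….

VAL = 0xb1

[0] flags=0011 → (cmp)
[1] flags=0011 VS?T → r0=0x00
[2] flags=0011 LS?F → skip
[3] flags=0011 VS?T → r0=0xc6
[4] flags=1000 → (cmp)
[5] flags=1000 LS?T → r2=0x78
[6] flags=1000 EQ?F → skip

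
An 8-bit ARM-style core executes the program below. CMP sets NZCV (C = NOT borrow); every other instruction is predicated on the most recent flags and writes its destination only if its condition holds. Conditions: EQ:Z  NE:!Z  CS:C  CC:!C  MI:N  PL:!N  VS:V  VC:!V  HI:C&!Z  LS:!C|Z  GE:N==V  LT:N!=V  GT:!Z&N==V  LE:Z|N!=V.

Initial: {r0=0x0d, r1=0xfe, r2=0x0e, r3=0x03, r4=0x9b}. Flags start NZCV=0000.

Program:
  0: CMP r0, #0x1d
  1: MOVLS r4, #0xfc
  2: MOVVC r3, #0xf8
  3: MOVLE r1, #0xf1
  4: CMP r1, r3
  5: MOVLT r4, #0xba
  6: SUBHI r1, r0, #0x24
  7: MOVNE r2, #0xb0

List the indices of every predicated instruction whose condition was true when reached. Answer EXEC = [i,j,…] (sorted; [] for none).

EXEC = [1,2,3,5,7]

0: ✓ CMP  NZCV=1000
1: ✓ MOVLS  r4←0xfc
2: ✓ MOVVC  r3←0xf8
3: ✓ MOVLE  r1←0xf1
4: ✓ CMP  NZCV=1000
5: ✓ MOVLT  r4←0xba
6: · SUBHI
7: ✓ MOVNE  r2←0xb0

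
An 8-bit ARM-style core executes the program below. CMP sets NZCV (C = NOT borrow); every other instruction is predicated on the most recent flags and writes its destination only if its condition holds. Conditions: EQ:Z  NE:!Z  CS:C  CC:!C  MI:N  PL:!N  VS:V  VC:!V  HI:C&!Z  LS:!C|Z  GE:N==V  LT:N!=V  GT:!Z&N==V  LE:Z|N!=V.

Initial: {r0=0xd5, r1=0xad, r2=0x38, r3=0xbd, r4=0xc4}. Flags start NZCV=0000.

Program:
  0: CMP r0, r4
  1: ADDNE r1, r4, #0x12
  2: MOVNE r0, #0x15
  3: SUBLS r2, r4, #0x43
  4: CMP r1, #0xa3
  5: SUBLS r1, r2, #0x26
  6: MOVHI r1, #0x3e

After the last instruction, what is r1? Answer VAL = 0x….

VAL = 0x3e

0: ✓ CMP  NZCV=0010
1: ✓ ADDNE  r1←0xd6
2: ✓ MOVNE  r0←0x15
3: · SUBLS
4: ✓ CMP  NZCV=0010
5: · SUBLS
6: ✓ MOVHI  r1←0x3e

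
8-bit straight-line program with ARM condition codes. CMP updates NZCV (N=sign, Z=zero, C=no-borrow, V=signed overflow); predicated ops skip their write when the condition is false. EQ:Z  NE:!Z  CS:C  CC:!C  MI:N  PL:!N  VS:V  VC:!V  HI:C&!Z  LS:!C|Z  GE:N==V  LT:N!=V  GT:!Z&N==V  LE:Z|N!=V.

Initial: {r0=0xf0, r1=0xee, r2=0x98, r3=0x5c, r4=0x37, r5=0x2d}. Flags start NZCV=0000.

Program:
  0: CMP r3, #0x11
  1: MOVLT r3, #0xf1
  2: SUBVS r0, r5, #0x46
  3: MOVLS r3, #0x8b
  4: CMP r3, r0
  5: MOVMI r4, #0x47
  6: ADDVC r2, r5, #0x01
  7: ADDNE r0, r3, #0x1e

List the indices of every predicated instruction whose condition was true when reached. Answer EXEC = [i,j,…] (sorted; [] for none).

0: ✓ CMP  NZCV=0010
1: · MOVLT
2: · SUBVS
3: · MOVLS
4: ✓ CMP  NZCV=0000
5: · MOVMI
6: ✓ ADDVC  r2←0x2e
7: ✓ ADDNE  r0←0x7a

EXEC = [6,7]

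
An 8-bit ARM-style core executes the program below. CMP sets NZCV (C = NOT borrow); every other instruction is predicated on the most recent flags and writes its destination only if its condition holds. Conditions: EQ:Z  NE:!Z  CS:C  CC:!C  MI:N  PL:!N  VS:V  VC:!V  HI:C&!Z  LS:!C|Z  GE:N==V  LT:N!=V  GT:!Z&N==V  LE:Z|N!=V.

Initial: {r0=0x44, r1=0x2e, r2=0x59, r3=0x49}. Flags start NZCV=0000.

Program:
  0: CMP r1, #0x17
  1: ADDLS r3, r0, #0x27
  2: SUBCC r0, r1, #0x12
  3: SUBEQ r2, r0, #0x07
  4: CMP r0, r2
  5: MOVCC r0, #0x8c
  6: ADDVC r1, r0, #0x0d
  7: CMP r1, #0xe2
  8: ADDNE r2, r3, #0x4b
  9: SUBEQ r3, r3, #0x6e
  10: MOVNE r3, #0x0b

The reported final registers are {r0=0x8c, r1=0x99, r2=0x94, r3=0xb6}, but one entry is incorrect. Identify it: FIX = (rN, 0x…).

FIX = (r3, 0x0b)

[0] flags=0010 → (cmp)
[1] flags=0010 LS?F → skip
[2] flags=0010 CC?F → skip
[3] flags=0010 EQ?F → skip
[4] flags=1000 → (cmp)
[5] flags=1000 CC?T → r0=0x8c
[6] flags=1000 VC?T → r1=0x99
[7] flags=1000 → (cmp)
[8] flags=1000 NE?T → r2=0x94
[9] flags=1000 EQ?F → skip
[10] flags=1000 NE?T → r3=0x0b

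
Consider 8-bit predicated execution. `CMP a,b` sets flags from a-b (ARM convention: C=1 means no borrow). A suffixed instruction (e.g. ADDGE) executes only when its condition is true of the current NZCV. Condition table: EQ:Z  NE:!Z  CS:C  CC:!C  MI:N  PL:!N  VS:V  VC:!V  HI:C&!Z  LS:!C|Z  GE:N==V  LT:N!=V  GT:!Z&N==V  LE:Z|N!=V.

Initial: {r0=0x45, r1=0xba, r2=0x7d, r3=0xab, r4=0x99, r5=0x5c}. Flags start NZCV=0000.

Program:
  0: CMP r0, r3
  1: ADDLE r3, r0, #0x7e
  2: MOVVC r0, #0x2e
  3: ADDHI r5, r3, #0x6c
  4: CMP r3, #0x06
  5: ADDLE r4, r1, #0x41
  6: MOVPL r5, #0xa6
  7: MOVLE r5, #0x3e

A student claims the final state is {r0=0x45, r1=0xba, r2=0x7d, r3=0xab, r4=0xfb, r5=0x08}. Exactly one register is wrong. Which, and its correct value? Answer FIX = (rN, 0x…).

[0] flags=1001 → (cmp)
[1] flags=1001 LE?F → skip
[2] flags=1001 VC?F → skip
[3] flags=1001 HI?F → skip
[4] flags=1010 → (cmp)
[5] flags=1010 LE?T → r4=0xfb
[6] flags=1010 PL?F → skip
[7] flags=1010 LE?T → r5=0x3e

FIX = (r5, 0x3e)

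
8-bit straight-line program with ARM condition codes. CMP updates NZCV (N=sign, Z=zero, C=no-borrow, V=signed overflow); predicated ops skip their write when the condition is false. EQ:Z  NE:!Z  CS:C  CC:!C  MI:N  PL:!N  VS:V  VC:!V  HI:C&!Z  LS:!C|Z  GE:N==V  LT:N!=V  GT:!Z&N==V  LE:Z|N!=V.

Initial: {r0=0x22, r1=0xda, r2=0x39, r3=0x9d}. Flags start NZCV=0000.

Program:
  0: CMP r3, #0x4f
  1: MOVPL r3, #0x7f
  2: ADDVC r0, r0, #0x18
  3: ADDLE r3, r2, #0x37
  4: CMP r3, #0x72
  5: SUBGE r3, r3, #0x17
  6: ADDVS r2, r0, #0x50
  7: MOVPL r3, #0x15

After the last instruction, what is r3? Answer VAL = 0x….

VAL = 0x70

0: ✓ CMP  NZCV=0011
1: ✓ MOVPL  r3←0x7f
2: · ADDVC
3: ✓ ADDLE  r3←0x70
4: ✓ CMP  NZCV=1000
5: · SUBGE
6: · ADDVS
7: · MOVPL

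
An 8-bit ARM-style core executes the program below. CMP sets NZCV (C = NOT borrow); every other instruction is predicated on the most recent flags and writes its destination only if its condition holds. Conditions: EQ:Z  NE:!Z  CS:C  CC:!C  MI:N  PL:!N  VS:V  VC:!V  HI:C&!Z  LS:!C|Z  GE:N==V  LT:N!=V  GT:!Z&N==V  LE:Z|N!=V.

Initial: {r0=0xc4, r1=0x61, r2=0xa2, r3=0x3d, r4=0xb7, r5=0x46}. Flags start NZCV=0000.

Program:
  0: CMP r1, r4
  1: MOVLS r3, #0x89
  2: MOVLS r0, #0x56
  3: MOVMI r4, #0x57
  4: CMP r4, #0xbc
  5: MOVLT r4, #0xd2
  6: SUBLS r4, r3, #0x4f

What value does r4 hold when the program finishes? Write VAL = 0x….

VAL = 0x3a

0: ✓ CMP  NZCV=1001
1: ✓ MOVLS  r3←0x89
2: ✓ MOVLS  r0←0x56
3: ✓ MOVMI  r4←0x57
4: ✓ CMP  NZCV=1001
5: · MOVLT
6: ✓ SUBLS  r4←0x3a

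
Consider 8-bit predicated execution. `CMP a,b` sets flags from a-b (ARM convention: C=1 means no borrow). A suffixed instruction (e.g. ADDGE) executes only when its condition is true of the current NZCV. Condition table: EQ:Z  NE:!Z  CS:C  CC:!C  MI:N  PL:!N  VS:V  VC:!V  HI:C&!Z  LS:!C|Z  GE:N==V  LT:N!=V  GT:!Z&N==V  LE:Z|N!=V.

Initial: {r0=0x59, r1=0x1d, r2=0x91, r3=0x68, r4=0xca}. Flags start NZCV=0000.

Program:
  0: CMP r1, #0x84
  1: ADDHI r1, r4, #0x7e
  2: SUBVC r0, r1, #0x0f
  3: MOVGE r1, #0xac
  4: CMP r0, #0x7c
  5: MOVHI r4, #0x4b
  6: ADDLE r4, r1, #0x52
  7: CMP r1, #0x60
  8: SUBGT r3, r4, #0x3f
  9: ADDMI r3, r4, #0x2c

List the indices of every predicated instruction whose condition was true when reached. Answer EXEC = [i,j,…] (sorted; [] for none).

EXEC = [3,6]

[0] flags=1001 → (cmp)
[1] flags=1001 HI?F → skip
[2] flags=1001 VC?F → skip
[3] flags=1001 GE?T → r1=0xac
[4] flags=1000 → (cmp)
[5] flags=1000 HI?F → skip
[6] flags=1000 LE?T → r4=0xfe
[7] flags=0011 → (cmp)
[8] flags=0011 GT?F → skip
[9] flags=0011 MI?F → skip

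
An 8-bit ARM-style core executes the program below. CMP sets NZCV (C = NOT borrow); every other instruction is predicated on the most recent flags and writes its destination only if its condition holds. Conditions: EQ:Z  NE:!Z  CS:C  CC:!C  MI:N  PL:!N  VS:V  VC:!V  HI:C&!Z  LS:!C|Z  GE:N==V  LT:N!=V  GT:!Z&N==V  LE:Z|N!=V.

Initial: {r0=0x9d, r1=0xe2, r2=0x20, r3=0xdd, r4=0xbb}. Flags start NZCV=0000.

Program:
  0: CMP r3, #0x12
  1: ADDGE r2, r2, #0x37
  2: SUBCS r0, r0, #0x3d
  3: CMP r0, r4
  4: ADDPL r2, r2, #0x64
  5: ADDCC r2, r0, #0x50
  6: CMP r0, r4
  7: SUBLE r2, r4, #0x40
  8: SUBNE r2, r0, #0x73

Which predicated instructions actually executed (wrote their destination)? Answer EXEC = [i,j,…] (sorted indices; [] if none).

0: ✓ CMP  NZCV=1010
1: · ADDGE
2: ✓ SUBCS  r0←0x60
3: ✓ CMP  NZCV=1001
4: · ADDPL
5: ✓ ADDCC  r2←0xb0
6: ✓ CMP  NZCV=1001
7: · SUBLE
8: ✓ SUBNE  r2←0xed

EXEC = [2,5,8]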